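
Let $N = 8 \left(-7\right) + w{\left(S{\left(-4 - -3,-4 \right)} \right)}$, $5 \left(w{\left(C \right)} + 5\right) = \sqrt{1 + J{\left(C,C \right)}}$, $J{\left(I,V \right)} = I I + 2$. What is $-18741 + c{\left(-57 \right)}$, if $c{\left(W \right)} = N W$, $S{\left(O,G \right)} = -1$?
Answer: $- \frac{76434}{5} \approx -15287.0$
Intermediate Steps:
$J{\left(I,V \right)} = 2 + I^{2}$ ($J{\left(I,V \right)} = I^{2} + 2 = 2 + I^{2}$)
$w{\left(C \right)} = -5 + \frac{\sqrt{3 + C^{2}}}{5}$ ($w{\left(C \right)} = -5 + \frac{\sqrt{1 + \left(2 + C^{2}\right)}}{5} = -5 + \frac{\sqrt{3 + C^{2}}}{5}$)
$N = - \frac{303}{5}$ ($N = 8 \left(-7\right) - \left(5 - \frac{\sqrt{3 + \left(-1\right)^{2}}}{5}\right) = -56 - \left(5 - \frac{\sqrt{3 + 1}}{5}\right) = -56 - \left(5 - \frac{\sqrt{4}}{5}\right) = -56 + \left(-5 + \frac{1}{5} \cdot 2\right) = -56 + \left(-5 + \frac{2}{5}\right) = -56 - \frac{23}{5} = - \frac{303}{5} \approx -60.6$)
$c{\left(W \right)} = - \frac{303 W}{5}$
$-18741 + c{\left(-57 \right)} = -18741 - - \frac{17271}{5} = -18741 + \frac{17271}{5} = - \frac{76434}{5}$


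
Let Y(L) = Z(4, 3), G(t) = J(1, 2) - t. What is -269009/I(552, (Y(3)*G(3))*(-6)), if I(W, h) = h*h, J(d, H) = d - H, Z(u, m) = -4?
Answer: -269009/9216 ≈ -29.189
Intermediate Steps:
G(t) = -1 - t (G(t) = (1 - 1*2) - t = (1 - 2) - t = -1 - t)
Y(L) = -4
I(W, h) = h**2
-269009/I(552, (Y(3)*G(3))*(-6)) = -269009*1/(576*(-1 - 1*3)**2) = -269009*1/(576*(-1 - 3)**2) = -269009/((-4*(-4)*(-6))**2) = -269009/((16*(-6))**2) = -269009/((-96)**2) = -269009/9216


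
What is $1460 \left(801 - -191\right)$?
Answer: $1448320$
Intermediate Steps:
$1460 \left(801 - -191\right) = 1460 \left(801 + \left(-599 + 790\right)\right) = 1460 \left(801 + 191\right) = 1460 \cdot 992 = 1448320$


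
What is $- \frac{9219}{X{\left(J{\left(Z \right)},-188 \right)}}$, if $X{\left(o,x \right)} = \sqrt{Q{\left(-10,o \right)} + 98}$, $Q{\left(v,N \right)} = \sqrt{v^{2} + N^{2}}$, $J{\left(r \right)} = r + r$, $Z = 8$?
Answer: $- \frac{9219 \sqrt{2}}{2 \sqrt{49 + \sqrt{89}}} \approx -852.78$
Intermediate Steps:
$J{\left(r \right)} = 2 r$
$Q{\left(v,N \right)} = \sqrt{N^{2} + v^{2}}$
$X{\left(o,x \right)} = \sqrt{98 + \sqrt{100 + o^{2}}}$ ($X{\left(o,x \right)} = \sqrt{\sqrt{o^{2} + \left(-10\right)^{2}} + 98} = \sqrt{\sqrt{o^{2} + 100} + 98} = \sqrt{\sqrt{100 + o^{2}} + 98} = \sqrt{98 + \sqrt{100 + o^{2}}}$)
$- \frac{9219}{X{\left(J{\left(Z \right)},-188 \right)}} = - \frac{9219}{\sqrt{98 + \sqrt{100 + \left(2 \cdot 8\right)^{2}}}} = - \frac{9219}{\sqrt{98 + \sqrt{100 + 16^{2}}}} = - \frac{9219}{\sqrt{98 + \sqrt{100 + 256}}} = - \frac{9219}{\sqrt{98 + \sqrt{356}}} = - \frac{9219}{\sqrt{98 + 2 \sqrt{89}}}$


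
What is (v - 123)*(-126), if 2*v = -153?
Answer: 25137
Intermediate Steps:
v = -153/2 (v = (1/2)*(-153) = -153/2 ≈ -76.500)
(v - 123)*(-126) = (-153/2 - 123)*(-126) = -399/2*(-126) = 25137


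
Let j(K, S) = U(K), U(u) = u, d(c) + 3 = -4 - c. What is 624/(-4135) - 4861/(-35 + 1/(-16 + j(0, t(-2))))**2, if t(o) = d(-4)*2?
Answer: -5342046064/1301371335 ≈ -4.1049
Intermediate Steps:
d(c) = -7 - c (d(c) = -3 + (-4 - c) = -7 - c)
t(o) = -6 (t(o) = (-7 - 1*(-4))*2 = (-7 + 4)*2 = -3*2 = -6)
j(K, S) = K
624/(-4135) - 4861/(-35 + 1/(-16 + j(0, t(-2))))**2 = 624/(-4135) - 4861/(-35 + 1/(-16 + 0))**2 = 624*(-1/4135) - 4861/(-35 + 1/(-16))**2 = -624/4135 - 4861/(-35 - 1/16)**2 = -624/4135 - 4861/((-561/16)**2) = -624/4135 - 4861/314721/256 = -624/4135 - 4861*256/314721 = -624/4135 - 1244416/314721 = -5342046064/1301371335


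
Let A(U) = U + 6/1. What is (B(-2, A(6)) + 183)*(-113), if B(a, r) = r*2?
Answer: -23391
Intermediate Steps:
A(U) = 6 + U (A(U) = U + 6*1 = U + 6 = 6 + U)
B(a, r) = 2*r
(B(-2, A(6)) + 183)*(-113) = (2*(6 + 6) + 183)*(-113) = (2*12 + 183)*(-113) = (24 + 183)*(-113) = 207*(-113) = -23391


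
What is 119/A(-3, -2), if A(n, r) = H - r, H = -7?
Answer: -119/5 ≈ -23.800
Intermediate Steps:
A(n, r) = -7 - r
119/A(-3, -2) = 119/(-7 - 1*(-2)) = 119/(-7 + 2) = 119/(-5) = 119*(-⅕) = -119/5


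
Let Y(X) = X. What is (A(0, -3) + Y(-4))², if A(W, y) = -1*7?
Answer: 121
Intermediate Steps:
A(W, y) = -7
(A(0, -3) + Y(-4))² = (-7 - 4)² = (-11)² = 121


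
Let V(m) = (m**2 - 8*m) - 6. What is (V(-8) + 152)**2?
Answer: 75076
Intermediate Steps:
V(m) = -6 + m**2 - 8*m
(V(-8) + 152)**2 = ((-6 + (-8)**2 - 8*(-8)) + 152)**2 = ((-6 + 64 + 64) + 152)**2 = (122 + 152)**2 = 274**2 = 75076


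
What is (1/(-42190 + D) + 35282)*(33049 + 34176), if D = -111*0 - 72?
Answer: 100238382934675/42262 ≈ 2.3718e+9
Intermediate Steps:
D = -72 (D = 0 - 72 = -72)
(1/(-42190 + D) + 35282)*(33049 + 34176) = (1/(-42190 - 72) + 35282)*(33049 + 34176) = (1/(-42262) + 35282)*67225 = (-1/42262 + 35282)*67225 = (1491087883/42262)*67225 = 100238382934675/42262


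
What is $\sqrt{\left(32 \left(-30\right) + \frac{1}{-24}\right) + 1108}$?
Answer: $\frac{\sqrt{21306}}{12} \approx 12.164$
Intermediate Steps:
$\sqrt{\left(32 \left(-30\right) + \frac{1}{-24}\right) + 1108} = \sqrt{\left(-960 - \frac{1}{24}\right) + 1108} = \sqrt{- \frac{23041}{24} + 1108} = \sqrt{\frac{3551}{24}} = \frac{\sqrt{21306}}{12}$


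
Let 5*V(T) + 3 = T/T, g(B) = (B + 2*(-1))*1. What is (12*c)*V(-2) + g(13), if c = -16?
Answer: 439/5 ≈ 87.800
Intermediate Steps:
g(B) = -2 + B (g(B) = (B - 2)*1 = (-2 + B)*1 = -2 + B)
V(T) = -⅖ (V(T) = -⅗ + (T/T)/5 = -⅗ + (⅕)*1 = -⅗ + ⅕ = -⅖)
(12*c)*V(-2) + g(13) = (12*(-16))*(-⅖) + (-2 + 13) = -192*(-⅖) + 11 = 384/5 + 11 = 439/5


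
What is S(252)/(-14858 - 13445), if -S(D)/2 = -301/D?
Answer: -43/509454 ≈ -8.4404e-5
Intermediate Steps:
S(D) = 602/D (S(D) = -(-602)/D = 602/D)
S(252)/(-14858 - 13445) = (602/252)/(-14858 - 13445) = (602*(1/252))/(-28303) = (43/18)*(-1/28303) = -43/509454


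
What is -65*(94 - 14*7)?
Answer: 260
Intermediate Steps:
-65*(94 - 14*7) = -65*(94 - 98) = -65*(-4) = 260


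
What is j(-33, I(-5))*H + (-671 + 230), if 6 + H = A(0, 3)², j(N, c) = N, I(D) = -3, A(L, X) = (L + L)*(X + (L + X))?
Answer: -243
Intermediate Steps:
A(L, X) = 2*L*(L + 2*X) (A(L, X) = (2*L)*(L + 2*X) = 2*L*(L + 2*X))
H = -6 (H = -6 + (2*0*(0 + 2*3))² = -6 + (2*0*(0 + 6))² = -6 + (2*0*6)² = -6 + 0² = -6 + 0 = -6)
j(-33, I(-5))*H + (-671 + 230) = -33*(-6) + (-671 + 230) = 198 - 441 = -243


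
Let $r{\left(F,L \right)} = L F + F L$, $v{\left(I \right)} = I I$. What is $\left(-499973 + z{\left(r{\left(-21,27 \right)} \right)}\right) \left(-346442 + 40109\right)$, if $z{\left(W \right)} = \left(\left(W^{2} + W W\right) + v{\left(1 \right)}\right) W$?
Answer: $893588467811895$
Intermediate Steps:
$v{\left(I \right)} = I^{2}$
$r{\left(F,L \right)} = 2 F L$ ($r{\left(F,L \right)} = F L + F L = 2 F L$)
$z{\left(W \right)} = W \left(1 + 2 W^{2}\right)$ ($z{\left(W \right)} = \left(\left(W^{2} + W W\right) + 1^{2}\right) W = \left(\left(W^{2} + W^{2}\right) + 1\right) W = \left(2 W^{2} + 1\right) W = \left(1 + 2 W^{2}\right) W = W \left(1 + 2 W^{2}\right)$)
$\left(-499973 + z{\left(r{\left(-21,27 \right)} \right)}\right) \left(-346442 + 40109\right) = \left(-499973 + \left(2 \left(-21\right) 27 + 2 \left(2 \left(-21\right) 27\right)^{3}\right)\right) \left(-346442 + 40109\right) = \left(-499973 + \left(-1134 + 2 \left(-1134\right)^{3}\right)\right) \left(-306333\right) = \left(-499973 + \left(-1134 + 2 \left(-1458274104\right)\right)\right) \left(-306333\right) = \left(-499973 - 2916549342\right) \left(-306333\right) = \left(-2917049315\right) \left(-306333\right) = 893588467811895$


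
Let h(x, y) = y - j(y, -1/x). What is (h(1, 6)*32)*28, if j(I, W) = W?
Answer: 6272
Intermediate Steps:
h(x, y) = y + 1/x (h(x, y) = y - (-1)/x = y + 1/x)
(h(1, 6)*32)*28 = ((6 + 1/1)*32)*28 = ((6 + 1)*32)*28 = (7*32)*28 = 224*28 = 6272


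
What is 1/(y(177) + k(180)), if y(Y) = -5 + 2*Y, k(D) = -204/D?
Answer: 15/5218 ≈ 0.0028747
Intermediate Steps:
1/(y(177) + k(180)) = 1/((-5 + 2*177) - 204/180) = 1/((-5 + 354) - 204*1/180) = 1/(349 - 17/15) = 1/(5218/15) = 15/5218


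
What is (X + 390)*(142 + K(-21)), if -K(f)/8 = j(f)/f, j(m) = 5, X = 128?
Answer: 223628/3 ≈ 74543.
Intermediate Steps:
K(f) = -40/f
(X + 390)*(142 + K(-21)) = (128 + 390)*(142 - 40/(-21)) = 518*(142 - 40*(-1/21)) = 518*(142 + 40/21) = 518*(3022/21) = 223628/3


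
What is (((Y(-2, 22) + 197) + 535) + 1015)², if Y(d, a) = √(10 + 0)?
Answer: (1747 + √10)² ≈ 3.0631e+6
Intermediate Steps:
Y(d, a) = √10
(((Y(-2, 22) + 197) + 535) + 1015)² = (((√10 + 197) + 535) + 1015)² = (((197 + √10) + 535) + 1015)² = ((732 + √10) + 1015)² = (1747 + √10)²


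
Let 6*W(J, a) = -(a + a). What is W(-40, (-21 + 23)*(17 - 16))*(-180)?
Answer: 120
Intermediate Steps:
W(J, a) = -a/3 (W(J, a) = (-(a + a))/6 = (-2*a)/6 = -a/3)
W(-40, (-21 + 23)*(17 - 16))*(-180) = -(-21 + 23)*(17 - 16)/3*(-180) = -2/3*(-180) = -⅓*2*(-180) = -⅔*(-180) = 120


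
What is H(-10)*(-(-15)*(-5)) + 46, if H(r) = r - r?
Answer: 46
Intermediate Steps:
H(r) = 0
H(-10)*(-(-15)*(-5)) + 46 = 0*(-(-15)*(-5)) + 46 = 0*(-15*5) + 46 = 0*(-75) + 46 = 0 + 46 = 46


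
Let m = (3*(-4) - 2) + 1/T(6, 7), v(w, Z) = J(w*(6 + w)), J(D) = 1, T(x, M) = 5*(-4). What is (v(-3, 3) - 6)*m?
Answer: 281/4 ≈ 70.250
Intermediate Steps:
T(x, M) = -20
v(w, Z) = 1
m = -281/20 (m = (3*(-4) - 2) + 1/(-20) = (-12 - 2) - 1/20 = -14 - 1/20 = -281/20 ≈ -14.050)
(v(-3, 3) - 6)*m = (1 - 6)*(-281/20) = -5*(-281/20) = 281/4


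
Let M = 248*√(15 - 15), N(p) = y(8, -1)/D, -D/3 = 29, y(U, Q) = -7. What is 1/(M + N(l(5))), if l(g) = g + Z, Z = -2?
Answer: 87/7 ≈ 12.429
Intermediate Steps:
D = -87 (D = -3*29 = -87)
l(g) = -2 + g (l(g) = g - 2 = -2 + g)
N(p) = 7/87 (N(p) = -7/(-87) = -7*(-1/87) = 7/87)
M = 0 (M = 248*√0 = 248*0 = 0)
1/(M + N(l(5))) = 1/(0 + 7/87) = 1/(7/87) = 87/7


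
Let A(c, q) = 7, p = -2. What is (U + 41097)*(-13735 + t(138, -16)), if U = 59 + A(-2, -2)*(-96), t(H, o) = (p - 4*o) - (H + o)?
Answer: -558476780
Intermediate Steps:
t(H, o) = -2 - H - 5*o (t(H, o) = (-2 - 4*o) - (H + o) = (-2 - 4*o) + (-H - o) = -2 - H - 5*o)
U = -613 (U = 59 + 7*(-96) = 59 - 672 = -613)
(U + 41097)*(-13735 + t(138, -16)) = (-613 + 41097)*(-13735 + (-2 - 1*138 - 5*(-16))) = 40484*(-13735 + (-2 - 138 + 80)) = 40484*(-13735 - 60) = 40484*(-13795) = -558476780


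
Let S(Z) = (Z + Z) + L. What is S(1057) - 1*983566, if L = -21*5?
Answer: -981557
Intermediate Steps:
L = -105
S(Z) = -105 + 2*Z (S(Z) = (Z + Z) - 105 = 2*Z - 105 = -105 + 2*Z)
S(1057) - 1*983566 = (-105 + 2*1057) - 1*983566 = (-105 + 2114) - 983566 = 2009 - 983566 = -981557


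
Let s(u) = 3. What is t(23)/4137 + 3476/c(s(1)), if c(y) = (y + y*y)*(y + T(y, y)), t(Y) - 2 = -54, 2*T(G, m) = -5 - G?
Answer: -1198403/4137 ≈ -289.68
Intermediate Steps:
T(G, m) = -5/2 - G/2 (T(G, m) = (-5 - G)/2 = -5/2 - G/2)
t(Y) = -52 (t(Y) = 2 - 54 = -52)
c(y) = (-5/2 + y/2)*(y + y²) (c(y) = (y + y*y)*(y + (-5/2 - y/2)) = (y + y²)*(-5/2 + y/2) = (-5/2 + y/2)*(y + y²))
t(23)/4137 + 3476/c(s(1)) = -52/4137 + 3476/(((½)*3*(-5 + 3² - 4*3))) = -52*1/4137 + 3476/(((½)*3*(-5 + 9 - 12))) = -52/4137 + 3476/(((½)*3*(-8))) = -52/4137 + 3476/(-12) = -52/4137 + 3476*(-1/12) = -52/4137 - 869/3 = -1198403/4137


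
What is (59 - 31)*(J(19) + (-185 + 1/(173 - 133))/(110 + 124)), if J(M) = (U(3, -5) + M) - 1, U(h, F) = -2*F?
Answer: 1782767/2340 ≈ 761.87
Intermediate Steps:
J(M) = 9 + M (J(M) = (-2*(-5) + M) - 1 = (10 + M) - 1 = 9 + M)
(59 - 31)*(J(19) + (-185 + 1/(173 - 133))/(110 + 124)) = (59 - 31)*((9 + 19) + (-185 + 1/(173 - 133))/(110 + 124)) = 28*(28 + (-185 + 1/40)/234) = 28*(28 + (-185 + 1/40)*(1/234)) = 28*(28 - 7399/40*1/234) = 28*(28 - 7399/9360) = 28*(254681/9360) = 1782767/2340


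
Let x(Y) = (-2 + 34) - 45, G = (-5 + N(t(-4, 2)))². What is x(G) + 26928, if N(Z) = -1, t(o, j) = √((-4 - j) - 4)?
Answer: 26915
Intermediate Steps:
t(o, j) = √(-8 - j)
G = 36 (G = (-5 - 1)² = (-6)² = 36)
x(Y) = -13 (x(Y) = 32 - 45 = -13)
x(G) + 26928 = -13 + 26928 = 26915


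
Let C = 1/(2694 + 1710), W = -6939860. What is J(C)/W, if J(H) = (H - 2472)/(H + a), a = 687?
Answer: 10886687/20996886483140 ≈ 5.1849e-7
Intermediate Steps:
C = 1/4404 ≈ 0.00022707
J(H) = (-2472 + H)/(687 + H) (J(H) = (H - 2472)/(H + 687) = (-2472 + H)/(687 + H))
J(C)/W = ((-2472 + 1/4404)/(687 + 1/4404))/(-6939860) = (-10886687/4404/(3025549/4404))*(-1/6939860) = ((4404/3025549)*(-10886687/4404))*(-1/6939860) = -10886687/3025549*(-1/6939860) = 10886687/20996886483140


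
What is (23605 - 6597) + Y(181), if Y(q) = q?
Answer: 17189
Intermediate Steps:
(23605 - 6597) + Y(181) = (23605 - 6597) + 181 = 17008 + 181 = 17189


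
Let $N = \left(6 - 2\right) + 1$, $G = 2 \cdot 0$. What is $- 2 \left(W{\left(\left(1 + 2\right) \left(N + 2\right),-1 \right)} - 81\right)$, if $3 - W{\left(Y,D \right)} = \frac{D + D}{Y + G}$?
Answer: $\frac{3272}{21} \approx 155.81$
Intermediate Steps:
$G = 0$
$N = 5$ ($N = 4 + 1 = 5$)
$W{\left(Y,D \right)} = 3 - \frac{2 D}{Y}$ ($W{\left(Y,D \right)} = 3 - \frac{D + D}{Y + 0} = 3 - \frac{2 D}{Y}$)
$- 2 \left(W{\left(\left(1 + 2\right) \left(N + 2\right),-1 \right)} - 81\right) = - 2 \left(\left(3 - - \frac{2}{\left(1 + 2\right) \left(5 + 2\right)}\right) - 81\right) = - 2 \left(\left(3 - - \frac{2}{3 \cdot 7}\right) - 81\right) = - 2 \left(\left(3 - - \frac{2}{21}\right) - 81\right) = - 2 \left(\left(3 - \left(-2\right) \frac{1}{21}\right) - 81\right) = - 2 \left(\left(3 + \frac{2}{21}\right) - 81\right) = - 2 \left(\frac{65}{21} - 81\right) = \left(-2\right) \left(- \frac{1636}{21}\right) = \frac{3272}{21}$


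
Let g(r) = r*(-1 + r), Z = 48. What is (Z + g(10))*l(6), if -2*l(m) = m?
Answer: -414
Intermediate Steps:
l(m) = -m/2
(Z + g(10))*l(6) = (48 + 10*(-1 + 10))*(-1/2*6) = (48 + 10*9)*(-3) = (48 + 90)*(-3) = 138*(-3) = -414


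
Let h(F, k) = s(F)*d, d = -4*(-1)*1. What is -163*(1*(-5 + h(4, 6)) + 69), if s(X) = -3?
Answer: -8476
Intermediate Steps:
d = 4 (d = 4*1 = 4)
h(F, k) = -12 (h(F, k) = -3*4 = -12)
-163*(1*(-5 + h(4, 6)) + 69) = -163*(1*(-5 - 12) + 69) = -163*(1*(-17) + 69) = -163*(-17 + 69) = -163*52 = -8476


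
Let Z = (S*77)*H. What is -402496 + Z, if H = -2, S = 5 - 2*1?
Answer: -402958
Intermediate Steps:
S = 3 (S = 5 - 2 = 3)
Z = -462 (Z = (3*77)*(-2) = 231*(-2) = -462)
-402496 + Z = -402496 - 462 = -402958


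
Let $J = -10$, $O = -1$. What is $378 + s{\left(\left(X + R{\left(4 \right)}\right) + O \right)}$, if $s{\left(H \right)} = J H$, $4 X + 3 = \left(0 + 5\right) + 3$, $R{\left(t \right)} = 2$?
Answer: $\frac{711}{2} \approx 355.5$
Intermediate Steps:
$X = \frac{5}{4}$ ($X = - \frac{3}{4} + \frac{\left(0 + 5\right) + 3}{4} = - \frac{3}{4} + \frac{5 + 3}{4} = - \frac{3}{4} + \frac{1}{4} \cdot 8 = - \frac{3}{4} + 2 = \frac{5}{4} \approx 1.25$)
$s{\left(H \right)} = - 10 H$
$378 + s{\left(\left(X + R{\left(4 \right)}\right) + O \right)} = 378 - 10 \left(\left(\frac{5}{4} + 2\right) - 1\right) = 378 - 10 \left(\frac{13}{4} - 1\right) = 378 - \frac{45}{2} = \frac{711}{2}$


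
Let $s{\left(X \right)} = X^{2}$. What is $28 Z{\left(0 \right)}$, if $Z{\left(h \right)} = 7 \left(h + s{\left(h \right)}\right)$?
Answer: $0$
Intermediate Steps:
$Z{\left(h \right)} = 7 h + 7 h^{2}$ ($Z{\left(h \right)} = 7 \left(h + h^{2}\right) = 7 h + 7 h^{2}$)
$28 Z{\left(0 \right)} = 28 \cdot 7 \cdot 0 \left(1 + 0\right) = 28 \cdot 7 \cdot 0 \cdot 1 = 28 \cdot 0 = 0$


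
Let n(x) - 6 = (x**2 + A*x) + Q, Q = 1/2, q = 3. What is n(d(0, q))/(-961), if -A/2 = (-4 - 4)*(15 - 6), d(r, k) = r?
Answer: -13/1922 ≈ -0.0067638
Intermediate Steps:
A = 144 (A = -2*(-4 - 4)*(15 - 6) = -(-16)*9 = -2*(-72) = 144)
Q = 1/2 ≈ 0.50000
n(x) = 13/2 + x**2 + 144*x (n(x) = 6 + ((x**2 + 144*x) + 1/2) = 6 + (1/2 + x**2 + 144*x) = 13/2 + x**2 + 144*x)
n(d(0, q))/(-961) = (13/2 + 0**2 + 144*0)/(-961) = (13/2 + 0 + 0)*(-1/961) = (13/2)*(-1/961) = -13/1922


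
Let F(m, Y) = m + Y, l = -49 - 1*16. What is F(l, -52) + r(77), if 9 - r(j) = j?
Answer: -185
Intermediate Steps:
r(j) = 9 - j
l = -65 (l = -49 - 16 = -65)
F(m, Y) = Y + m
F(l, -52) + r(77) = (-52 - 65) + (9 - 1*77) = -117 + (9 - 77) = -117 - 68 = -185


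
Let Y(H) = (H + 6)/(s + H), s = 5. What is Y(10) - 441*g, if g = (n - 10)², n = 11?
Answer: -6599/15 ≈ -439.93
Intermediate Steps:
Y(H) = (6 + H)/(5 + H) (Y(H) = (H + 6)/(5 + H) = (6 + H)/(5 + H))
g = 1 (g = (11 - 10)² = 1² = 1)
Y(10) - 441*g = (6 + 10)/(5 + 10) - 441*1 = 16/15 - 441 = -6599/15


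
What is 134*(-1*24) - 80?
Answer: -3296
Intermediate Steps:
134*(-1*24) - 80 = 134*(-24) - 80 = -3216 - 80 = -3296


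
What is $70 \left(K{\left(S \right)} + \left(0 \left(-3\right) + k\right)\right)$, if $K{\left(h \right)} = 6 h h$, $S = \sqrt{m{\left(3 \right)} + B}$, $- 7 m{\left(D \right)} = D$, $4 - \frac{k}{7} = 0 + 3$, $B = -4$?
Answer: $-1370$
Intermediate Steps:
$k = 7$ ($k = 28 - 7 \left(0 + 3\right) = 28 - 21 = 7$)
$m{\left(D \right)} = - \frac{D}{7}$
$S = \frac{i \sqrt{217}}{7}$ ($S = \sqrt{\left(- \frac{1}{7}\right) 3 - 4} = \sqrt{- \frac{3}{7} - 4} = \sqrt{- \frac{31}{7}} = \frac{i \sqrt{217}}{7} \approx 2.1044 i$)
$K{\left(h \right)} = 6 h^{2}$
$70 \left(K{\left(S \right)} + \left(0 \left(-3\right) + k\right)\right) = 70 \left(6 \left(\frac{i \sqrt{217}}{7}\right)^{2} + \left(0 \left(-3\right) + 7\right)\right) = 70 \left(6 \left(- \frac{31}{7}\right) + \left(0 + 7\right)\right) = 70 \left(- \frac{186}{7} + 7\right) = 70 \left(- \frac{137}{7}\right) = -1370$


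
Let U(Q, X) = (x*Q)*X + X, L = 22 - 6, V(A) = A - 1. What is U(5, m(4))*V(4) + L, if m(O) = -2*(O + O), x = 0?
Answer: -32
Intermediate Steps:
V(A) = -1 + A
m(O) = -4*O
L = 16
U(Q, X) = X (U(Q, X) = (0*Q)*X + X = 0*X + X = 0 + X = X)
U(5, m(4))*V(4) + L = (-4*4)*(-1 + 4) + 16 = -16*3 + 16 = -48 + 16 = -32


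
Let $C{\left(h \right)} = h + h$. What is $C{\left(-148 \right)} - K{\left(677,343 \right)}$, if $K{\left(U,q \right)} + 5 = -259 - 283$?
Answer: $251$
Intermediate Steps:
$K{\left(U,q \right)} = -547$ ($K{\left(U,q \right)} = -5 - 542 = -547$)
$C{\left(h \right)} = 2 h$
$C{\left(-148 \right)} - K{\left(677,343 \right)} = 2 \left(-148\right) - -547 = -296 + 547 = 251$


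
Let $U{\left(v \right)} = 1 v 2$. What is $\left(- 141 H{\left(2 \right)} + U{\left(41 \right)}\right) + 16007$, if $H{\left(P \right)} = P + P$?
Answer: $15525$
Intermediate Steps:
$H{\left(P \right)} = 2 P$
$U{\left(v \right)} = 2 v$ ($U{\left(v \right)} = v 2 = 2 v$)
$\left(- 141 H{\left(2 \right)} + U{\left(41 \right)}\right) + 16007 = \left(- 141 \cdot 2 \cdot 2 + 2 \cdot 41\right) + 16007 = \left(\left(-141\right) 4 + 82\right) + 16007 = \left(-564 + 82\right) + 16007 = -482 + 16007 = 15525$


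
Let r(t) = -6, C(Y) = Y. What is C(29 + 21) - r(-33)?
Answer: 56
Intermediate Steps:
C(29 + 21) - r(-33) = (29 + 21) - 1*(-6) = 50 + 6 = 56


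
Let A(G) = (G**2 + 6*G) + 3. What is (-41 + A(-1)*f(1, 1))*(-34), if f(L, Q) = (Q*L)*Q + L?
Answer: 1530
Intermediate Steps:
f(L, Q) = L + L*Q**2 (f(L, Q) = (L*Q)*Q + L = L*Q**2 + L = L + L*Q**2)
A(G) = 3 + G**2 + 6*G
(-41 + A(-1)*f(1, 1))*(-34) = (-41 + (3 + (-1)**2 + 6*(-1))*(1*(1 + 1**2)))*(-34) = (-41 + (3 + 1 - 6)*(1*(1 + 1)))*(-34) = (-41 - 2*2)*(-34) = (-41 - 4)*(-34) = -45*(-34) = 1530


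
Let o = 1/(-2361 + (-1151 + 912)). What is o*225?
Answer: -9/104 ≈ -0.086538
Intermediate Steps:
o = -1/2600 (o = 1/(-2361 - 239) = 1/(-2600) = -1/2600 ≈ -0.00038462)
o*225 = -1/2600*225 = -9/104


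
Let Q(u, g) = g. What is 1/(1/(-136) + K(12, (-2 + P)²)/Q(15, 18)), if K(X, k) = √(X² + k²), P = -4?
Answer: 1224/739831 + 110976*√10/739831 ≈ 0.47600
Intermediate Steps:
1/(1/(-136) + K(12, (-2 + P)²)/Q(15, 18)) = 1/(1/(-136) + √(12² + ((-2 - 4)²)²)/18) = 1/(-1/136 + √(144 + ((-6)²)²)*(1/18)) = 1/(-1/136 + √(144 + 36²)*(1/18)) = 1/(-1/136 + √(144 + 1296)*(1/18)) = 1/(-1/136 + √1440*(1/18)) = 1/(-1/136 + (12*√10)*(1/18)) = 1/(-1/136 + 2*√10/3)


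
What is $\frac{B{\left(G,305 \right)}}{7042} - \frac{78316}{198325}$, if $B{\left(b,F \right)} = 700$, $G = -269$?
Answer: $- \frac{29476698}{99757475} \approx -0.29548$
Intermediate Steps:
$\frac{B{\left(G,305 \right)}}{7042} - \frac{78316}{198325} = \frac{700}{7042} - \frac{78316}{198325} = 700 \cdot \frac{1}{7042} - \frac{78316}{198325} = \frac{50}{503} - \frac{78316}{198325} = - \frac{29476698}{99757475}$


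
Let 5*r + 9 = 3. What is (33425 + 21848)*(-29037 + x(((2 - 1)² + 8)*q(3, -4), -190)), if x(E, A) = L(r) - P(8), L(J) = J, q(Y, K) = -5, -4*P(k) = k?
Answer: -8024589413/5 ≈ -1.6049e+9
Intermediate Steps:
r = -6/5 (r = -9/5 + (⅕)*3 = -9/5 + ⅗ = -6/5 ≈ -1.2000)
P(k) = -k/4
x(E, A) = ⅘ (x(E, A) = -6/5 - (-1)*8/4 = -6/5 - 1*(-2) = -6/5 + 2 = ⅘)
(33425 + 21848)*(-29037 + x(((2 - 1)² + 8)*q(3, -4), -190)) = (33425 + 21848)*(-29037 + ⅘) = 55273*(-145181/5) = -8024589413/5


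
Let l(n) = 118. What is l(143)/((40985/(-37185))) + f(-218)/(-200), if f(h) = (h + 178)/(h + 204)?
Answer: -1253833/11710 ≈ -107.07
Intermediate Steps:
f(h) = (178 + h)/(204 + h)
l(143)/((40985/(-37185))) + f(-218)/(-200) = 118/((40985/(-37185))) + ((178 - 218)/(204 - 218))/(-200) = 118/((40985*(-1/37185))) + (-40/(-14))*(-1/200) = 118/(-8197/7437) - 1/14*(-40)*(-1/200) = 118*(-7437/8197) + (20/7)*(-1/200) = -877566/8197 - 1/70 = -1253833/11710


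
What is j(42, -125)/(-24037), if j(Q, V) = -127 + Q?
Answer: 85/24037 ≈ 0.0035362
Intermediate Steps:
j(42, -125)/(-24037) = (-127 + 42)/(-24037) = -85*(-1/24037) = 85/24037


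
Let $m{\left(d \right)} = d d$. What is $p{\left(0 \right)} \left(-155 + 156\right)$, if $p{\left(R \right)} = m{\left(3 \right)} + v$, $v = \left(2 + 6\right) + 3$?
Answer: $20$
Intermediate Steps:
$v = 11$ ($v = 8 + 3 = 11$)
$m{\left(d \right)} = d^{2}$
$p{\left(R \right)} = 20$ ($p{\left(R \right)} = 3^{2} + 11 = 9 + 11 = 20$)
$p{\left(0 \right)} \left(-155 + 156\right) = 20 \left(-155 + 156\right) = 20 \cdot 1 = 20$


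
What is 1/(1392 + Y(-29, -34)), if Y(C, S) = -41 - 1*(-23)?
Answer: 1/1374 ≈ 0.00072780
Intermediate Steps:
Y(C, S) = -18 (Y(C, S) = -41 + 23 = -18)
1/(1392 + Y(-29, -34)) = 1/(1392 - 18) = 1/1374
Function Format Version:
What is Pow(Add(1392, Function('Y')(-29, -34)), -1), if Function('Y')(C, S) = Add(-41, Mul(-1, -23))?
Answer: Rational(1, 1374) ≈ 0.00072780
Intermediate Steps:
Function('Y')(C, S) = -18 (Function('Y')(C, S) = Add(-41, 23) = -18)
Pow(Add(1392, Function('Y')(-29, -34)), -1) = Pow(Add(1392, -18), -1) = Pow(1374, -1) = Rational(1, 1374)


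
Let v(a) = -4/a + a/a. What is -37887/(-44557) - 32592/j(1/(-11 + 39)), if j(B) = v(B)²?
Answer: -328465339/182995599 ≈ -1.7949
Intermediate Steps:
v(a) = 1 - 4/a (v(a) = -4/a + 1 = 1 - 4/a)
j(B) = (-4 + B)²/B² (j(B) = ((-4 + B)/B)² = (-4 + B)²/B²)
-37887/(-44557) - 32592/j(1/(-11 + 39)) = -37887/(-44557) - 32592*1/((-11 + 39)²*(-4 + 1/(-11 + 39))²) = -37887*(-1/44557) - 32592*1/(784*(-4 + 1/28)²) = 37887/44557 - 32592*1/(784*(-4 + 1/28)²) = 37887/44557 - 32592/(784*(-111/28)²) = 37887/44557 - 32592/(784*(12321/784)) = 37887/44557 - 32592/12321 = 37887/44557 - 32592*1/12321 = 37887/44557 - 10864/4107 = -328465339/182995599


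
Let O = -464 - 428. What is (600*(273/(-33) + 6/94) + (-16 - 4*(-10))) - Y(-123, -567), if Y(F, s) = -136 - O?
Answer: -2924844/517 ≈ -5657.3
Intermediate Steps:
O = -892
Y(F, s) = 756 (Y(F, s) = -136 - 1*(-892) = -136 + 892 = 756)
(600*(273/(-33) + 6/94) + (-16 - 4*(-10))) - Y(-123, -567) = (600*(273/(-33) + 6/94) + (-16 - 4*(-10))) - 1*756 = (600*(273*(-1/33) + 6*(1/94)) + (-16 + 40)) - 756 = (600*(-91/11 + 3/47) + 24) - 756 = (600*(-4244/517) + 24) - 756 = (-2546400/517 + 24) - 756 = -2533992/517 - 756 = -2924844/517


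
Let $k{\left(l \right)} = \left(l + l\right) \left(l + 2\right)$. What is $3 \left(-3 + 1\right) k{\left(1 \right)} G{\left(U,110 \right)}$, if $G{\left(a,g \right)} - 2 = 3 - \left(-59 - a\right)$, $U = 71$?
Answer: $-4860$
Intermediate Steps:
$G{\left(a,g \right)} = 64 + a$ ($G{\left(a,g \right)} = 2 - \left(-62 - a\right) = 2 + \left(3 + \left(59 + a\right)\right) = 2 + \left(62 + a\right) = 64 + a$)
$k{\left(l \right)} = 2 l \left(2 + l\right)$
$3 \left(-3 + 1\right) k{\left(1 \right)} G{\left(U,110 \right)} = 3 \left(-3 + 1\right) 2 \cdot 1 \left(2 + 1\right) \left(64 + 71\right) = 3 \left(-2\right) 2 \cdot 1 \cdot 3 \cdot 135 = \left(-6\right) 6 \cdot 135 = \left(-36\right) 135 = -4860$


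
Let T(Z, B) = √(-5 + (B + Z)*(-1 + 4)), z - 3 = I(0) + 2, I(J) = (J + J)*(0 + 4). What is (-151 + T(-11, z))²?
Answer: (151 - I*√23)² ≈ 22778.0 - 1448.3*I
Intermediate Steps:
I(J) = 8*J (I(J) = (2*J)*4 = 8*J)
z = 5 (z = 3 + (8*0 + 2) = 3 + (0 + 2) = 3 + 2 = 5)
T(Z, B) = √(-5 + 3*B + 3*Z) (T(Z, B) = √(-5 + (B + Z)*3) = √(-5 + (3*B + 3*Z)) = √(-5 + 3*B + 3*Z))
(-151 + T(-11, z))² = (-151 + √(-5 + 3*5 + 3*(-11)))² = (-151 + √(-5 + 15 - 33))² = (-151 + √(-23))² = (-151 + I*√23)²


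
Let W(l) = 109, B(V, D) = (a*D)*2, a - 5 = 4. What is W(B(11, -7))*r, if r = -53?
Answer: -5777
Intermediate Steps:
a = 9 (a = 5 + 4 = 9)
B(V, D) = 18*D (B(V, D) = (9*D)*2 = 18*D)
W(B(11, -7))*r = 109*(-53) = -5777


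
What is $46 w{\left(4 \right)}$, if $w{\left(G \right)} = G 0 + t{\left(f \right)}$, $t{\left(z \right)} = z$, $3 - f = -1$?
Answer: $184$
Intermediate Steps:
$f = 4$ ($f = 3 - -1 = 3 + 1 = 4$)
$w{\left(G \right)} = 4$ ($w{\left(G \right)} = G 0 + 4 = 0 + 4 = 4$)
$46 w{\left(4 \right)} = 46 \cdot 4 = 184$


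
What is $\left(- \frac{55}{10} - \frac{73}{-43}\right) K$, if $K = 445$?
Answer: $- \frac{145515}{86} \approx -1692.0$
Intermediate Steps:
$\left(- \frac{55}{10} - \frac{73}{-43}\right) K = \left(- \frac{55}{10} - \frac{73}{-43}\right) 445 = \left(\left(-55\right) \frac{1}{10} - - \frac{73}{43}\right) 445 = \left(- \frac{11}{2} + \frac{73}{43}\right) 445 = \left(- \frac{327}{86}\right) 445 = - \frac{145515}{86}$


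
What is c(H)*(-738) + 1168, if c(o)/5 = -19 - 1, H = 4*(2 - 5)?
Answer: 74968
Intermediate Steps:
H = -12 (H = 4*(-3) = -12)
c(o) = -100 (c(o) = 5*(-19 - 1) = 5*(-20) = -100)
c(H)*(-738) + 1168 = -100*(-738) + 1168 = 73800 + 1168 = 74968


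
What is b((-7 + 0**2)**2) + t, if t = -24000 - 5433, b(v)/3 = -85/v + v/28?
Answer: -5768859/196 ≈ -29433.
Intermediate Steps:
b(v) = -255/v + 3*v/28 (b(v) = 3*(-85/v + v/28) = -255/v + 3*v/28)
t = -29433
b((-7 + 0**2)**2) + t = (-255/(-7 + 0**2)**2 + 3*(-7 + 0**2)**2/28) - 29433 = (-255/(-7 + 0)**2 + 3*(-7 + 0)**2/28) - 29433 = (-255/((-7)**2) + (3/28)*(-7)**2) - 29433 = (-255/49 + (3/28)*49) - 29433 = (-255*1/49 + 21/4) - 29433 = (-255/49 + 21/4) - 29433 = 9/196 - 29433 = -5768859/196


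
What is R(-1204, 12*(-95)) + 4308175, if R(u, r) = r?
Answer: 4307035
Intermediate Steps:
R(-1204, 12*(-95)) + 4308175 = 12*(-95) + 4308175 = -1140 + 4308175 = 4307035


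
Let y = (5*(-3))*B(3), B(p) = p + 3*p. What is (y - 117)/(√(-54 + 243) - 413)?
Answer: 17523/24340 + 891*√21/170380 ≈ 0.74389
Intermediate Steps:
B(p) = 4*p
y = -180 (y = (5*(-3))*(4*3) = -15*12 = -180)
(y - 117)/(√(-54 + 243) - 413) = (-180 - 117)/(√(-54 + 243) - 413) = -297/(√189 - 413) = -297/(3*√21 - 413) = -297/(-413 + 3*√21)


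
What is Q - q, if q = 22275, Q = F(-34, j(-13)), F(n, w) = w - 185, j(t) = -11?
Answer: -22471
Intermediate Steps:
F(n, w) = -185 + w
Q = -196 (Q = -185 - 11 = -196)
Q - q = -196 - 1*22275 = -196 - 22275 = -22471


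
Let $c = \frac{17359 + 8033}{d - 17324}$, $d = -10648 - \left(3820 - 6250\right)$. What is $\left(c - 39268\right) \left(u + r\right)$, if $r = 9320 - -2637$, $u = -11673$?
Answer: $- \frac{47475742672}{4257} \approx -1.1152 \cdot 10^{7}$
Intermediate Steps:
$r = 11957$ ($r = 9320 + 2637 = 11957$)
$d = -8218$ ($d = -10648 - \left(3820 - 6250\right) = -10648 - -2430 = -10648 + 2430 = -8218$)
$c = - \frac{4232}{4257}$ ($c = \frac{17359 + 8033}{-8218 - 17324} = \frac{25392}{-25542} = 25392 \left(- \frac{1}{25542}\right) = - \frac{4232}{4257} \approx -0.99413$)
$\left(c - 39268\right) \left(u + r\right) = \left(- \frac{4232}{4257} - 39268\right) \left(-11673 + 11957\right) = \left(- \frac{167168108}{4257}\right) 284 = - \frac{47475742672}{4257}$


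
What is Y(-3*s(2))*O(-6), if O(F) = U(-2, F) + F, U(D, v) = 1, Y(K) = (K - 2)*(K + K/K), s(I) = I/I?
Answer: -50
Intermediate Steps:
s(I) = 1
Y(K) = (1 + K)*(-2 + K) (Y(K) = (-2 + K)*(K + 1) = (-2 + K)*(1 + K) = (1 + K)*(-2 + K))
O(F) = 1 + F
Y(-3*s(2))*O(-6) = (-2 + (-3*1)**2 - (-3))*(1 - 6) = (-2 + (-3)**2 - 1*(-3))*(-5) = (-2 + 9 + 3)*(-5) = 10*(-5) = -50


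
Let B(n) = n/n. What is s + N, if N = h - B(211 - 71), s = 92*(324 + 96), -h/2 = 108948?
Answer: -179257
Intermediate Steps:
B(n) = 1
h = -217896 (h = -2*108948 = -217896)
s = 38640 (s = 92*420 = 38640)
N = -217897 (N = -217896 - 1*1 = -217896 - 1 = -217897)
s + N = 38640 - 217897 = -179257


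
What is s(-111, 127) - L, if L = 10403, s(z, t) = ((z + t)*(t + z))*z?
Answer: -38819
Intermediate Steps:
s(z, t) = z*(t + z)**2 (s(z, t) = ((t + z)*(t + z))*z = (t + z)**2*z = z*(t + z)**2)
s(-111, 127) - L = -111*(127 - 111)**2 - 1*10403 = -111*16**2 - 10403 = -111*256 - 10403 = -28416 - 10403 = -38819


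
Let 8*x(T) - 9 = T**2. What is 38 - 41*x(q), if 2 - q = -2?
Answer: -721/8 ≈ -90.125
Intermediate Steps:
q = 4 (q = 2 - 1*(-2) = 2 + 2 = 4)
x(T) = 9/8 + T**2/8
38 - 41*x(q) = 38 - 41*(9/8 + (1/8)*4**2) = 38 - 41*(9/8 + (1/8)*16) = 38 - 41*(9/8 + 2) = 38 - 41*25/8 = 38 - 1025/8 = -721/8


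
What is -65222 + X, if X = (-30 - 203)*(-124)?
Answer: -36330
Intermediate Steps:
X = 28892 (X = -233*(-124) = 28892)
-65222 + X = -65222 + 28892 = -36330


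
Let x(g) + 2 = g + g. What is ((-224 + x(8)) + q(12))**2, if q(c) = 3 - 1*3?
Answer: 44100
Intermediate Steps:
q(c) = 0 (q(c) = 3 - 3 = 0)
x(g) = -2 + 2*g (x(g) = -2 + (g + g) = -2 + 2*g)
((-224 + x(8)) + q(12))**2 = ((-224 + (-2 + 2*8)) + 0)**2 = ((-224 + (-2 + 16)) + 0)**2 = ((-224 + 14) + 0)**2 = (-210 + 0)**2 = (-210)**2 = 44100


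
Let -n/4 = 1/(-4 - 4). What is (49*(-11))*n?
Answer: -539/2 ≈ -269.50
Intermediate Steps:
n = ½ (n = -4/(-4 - 4) = -4/(-8) = -4*(-⅛) = ½ ≈ 0.50000)
(49*(-11))*n = (49*(-11))*(½) = -539*½ = -539/2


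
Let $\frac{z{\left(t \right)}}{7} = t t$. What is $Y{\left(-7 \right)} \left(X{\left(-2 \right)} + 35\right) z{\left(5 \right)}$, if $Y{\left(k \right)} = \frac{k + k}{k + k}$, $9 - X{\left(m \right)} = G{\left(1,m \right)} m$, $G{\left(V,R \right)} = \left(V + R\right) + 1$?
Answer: $7700$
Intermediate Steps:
$G{\left(V,R \right)} = 1 + R + V$ ($G{\left(V,R \right)} = \left(R + V\right) + 1 = 1 + R + V$)
$z{\left(t \right)} = 7 t^{2}$ ($z{\left(t \right)} = 7 t t = 7 t^{2}$)
$X{\left(m \right)} = 9 - m \left(2 + m\right)$ ($X{\left(m \right)} = 9 - \left(1 + m + 1\right) m = 9 - \left(2 + m\right) m = 9 - m \left(2 + m\right)$)
$Y{\left(k \right)} = 1$ ($Y{\left(k \right)} = \frac{2 k}{2 k} = 2 k \frac{1}{2 k} = 1$)
$Y{\left(-7 \right)} \left(X{\left(-2 \right)} + 35\right) z{\left(5 \right)} = 1 \left(\left(9 - - 2 \left(2 - 2\right)\right) + 35\right) 7 \cdot 5^{2} = 1 \left(\left(9 - \left(-2\right) 0\right) + 35\right) 7 \cdot 25 = 1 \left(\left(9 + 0\right) + 35\right) 175 = 1 \left(9 + 35\right) 175 = 1 \cdot 44 \cdot 175 = 1 \cdot 7700 = 7700$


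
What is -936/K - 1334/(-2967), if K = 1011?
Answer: -20702/43473 ≈ -0.47620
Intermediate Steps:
-936/K - 1334/(-2967) = -936/1011 - 1334/(-2967) = -936*1/1011 - 1334*(-1/2967) = -312/337 + 58/129 = -20702/43473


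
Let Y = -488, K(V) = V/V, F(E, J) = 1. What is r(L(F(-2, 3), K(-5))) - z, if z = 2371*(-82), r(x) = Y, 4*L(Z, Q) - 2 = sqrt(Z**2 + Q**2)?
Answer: 193934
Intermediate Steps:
K(V) = 1
L(Z, Q) = 1/2 + sqrt(Q**2 + Z**2)/4 (L(Z, Q) = 1/2 + sqrt(Z**2 + Q**2)/4 = 1/2 + sqrt(Q**2 + Z**2)/4)
r(x) = -488
z = -194422
r(L(F(-2, 3), K(-5))) - z = -488 - 1*(-194422) = -488 + 194422 = 193934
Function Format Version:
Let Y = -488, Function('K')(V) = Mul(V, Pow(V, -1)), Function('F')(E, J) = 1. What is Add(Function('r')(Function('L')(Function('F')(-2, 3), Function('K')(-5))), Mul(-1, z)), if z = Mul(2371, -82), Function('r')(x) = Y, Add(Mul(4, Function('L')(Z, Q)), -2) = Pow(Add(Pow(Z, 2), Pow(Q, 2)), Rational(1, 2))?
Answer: 193934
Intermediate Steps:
Function('K')(V) = 1
Function('L')(Z, Q) = Add(Rational(1, 2), Mul(Rational(1, 4), Pow(Add(Pow(Q, 2), Pow(Z, 2)), Rational(1, 2)))) (Function('L')(Z, Q) = Add(Rational(1, 2), Mul(Rational(1, 4), Pow(Add(Pow(Z, 2), Pow(Q, 2)), Rational(1, 2)))) = Add(Rational(1, 2), Mul(Rational(1, 4), Pow(Add(Pow(Q, 2), Pow(Z, 2)), Rational(1, 2)))))
Function('r')(x) = -488
z = -194422
Add(Function('r')(Function('L')(Function('F')(-2, 3), Function('K')(-5))), Mul(-1, z)) = Add(-488, Mul(-1, -194422)) = Add(-488, 194422) = 193934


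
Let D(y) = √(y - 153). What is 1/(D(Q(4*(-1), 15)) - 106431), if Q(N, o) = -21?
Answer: -35477/3775852645 - I*√174/11327557935 ≈ -9.3958e-6 - 1.1645e-9*I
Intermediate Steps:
D(y) = √(-153 + y)
1/(D(Q(4*(-1), 15)) - 106431) = 1/(√(-153 - 21) - 106431) = 1/(√(-174) - 106431) = 1/(I*√174 - 106431) = 1/(-106431 + I*√174)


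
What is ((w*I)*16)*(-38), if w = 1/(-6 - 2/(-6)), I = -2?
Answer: -3648/17 ≈ -214.59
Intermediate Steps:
w = -3/17 (w = 1/(-6 - 2*(-1/6)) = 1/(-6 + 1/3) = 1/(-17/3) = -3/17 ≈ -0.17647)
((w*I)*16)*(-38) = (-3/17*(-2)*16)*(-38) = ((6/17)*16)*(-38) = (96/17)*(-38) = -3648/17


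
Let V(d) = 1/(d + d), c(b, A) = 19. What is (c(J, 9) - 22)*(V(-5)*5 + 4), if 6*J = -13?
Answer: -21/2 ≈ -10.500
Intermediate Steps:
J = -13/6 (J = (1/6)*(-13) = -13/6 ≈ -2.1667)
V(d) = 1/(2*d)
(c(J, 9) - 22)*(V(-5)*5 + 4) = (19 - 22)*(((1/2)/(-5))*5 + 4) = -3*(((1/2)*(-1/5))*5 + 4) = -3*(-1/10*5 + 4) = -3*(-1/2 + 4) = -3*7/2 = -21/2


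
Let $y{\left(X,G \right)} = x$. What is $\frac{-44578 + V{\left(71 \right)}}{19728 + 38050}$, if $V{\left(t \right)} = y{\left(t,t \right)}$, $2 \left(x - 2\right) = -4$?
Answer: $- \frac{22289}{28889} \approx -0.77154$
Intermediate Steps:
$x = 0$ ($x = 2 + \frac{1}{2} \left(-4\right) = 2 - 2 = 0$)
$y{\left(X,G \right)} = 0$
$V{\left(t \right)} = 0$
$\frac{-44578 + V{\left(71 \right)}}{19728 + 38050} = \frac{-44578 + 0}{19728 + 38050} = - \frac{44578}{57778} = \left(-44578\right) \frac{1}{57778} = - \frac{22289}{28889}$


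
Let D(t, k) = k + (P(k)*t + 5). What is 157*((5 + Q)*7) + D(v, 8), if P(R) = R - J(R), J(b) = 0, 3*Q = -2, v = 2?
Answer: 14374/3 ≈ 4791.3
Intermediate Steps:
Q = -⅔ (Q = (⅓)*(-2) = -⅔ ≈ -0.66667)
P(R) = R (P(R) = R - 1*0 = R + 0 = R)
D(t, k) = 5 + k + k*t (D(t, k) = k + (k*t + 5) = k + (5 + k*t) = 5 + k + k*t)
157*((5 + Q)*7) + D(v, 8) = 157*((5 - ⅔)*7) + (5 + 8 + 8*2) = 157*((13/3)*7) + (5 + 8 + 16) = 157*(91/3) + 29 = 14287/3 + 29 = 14374/3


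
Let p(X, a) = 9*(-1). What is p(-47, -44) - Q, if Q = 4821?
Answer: -4830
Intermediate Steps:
p(X, a) = -9
p(-47, -44) - Q = -9 - 1*4821 = -9 - 4821 = -4830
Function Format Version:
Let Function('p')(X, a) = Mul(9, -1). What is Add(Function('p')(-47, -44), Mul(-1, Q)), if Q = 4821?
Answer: -4830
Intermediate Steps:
Function('p')(X, a) = -9
Add(Function('p')(-47, -44), Mul(-1, Q)) = Add(-9, Mul(-1, 4821)) = Add(-9, -4821) = -4830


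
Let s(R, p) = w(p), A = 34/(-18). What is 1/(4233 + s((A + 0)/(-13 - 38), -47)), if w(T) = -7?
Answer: 1/4226 ≈ 0.00023663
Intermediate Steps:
A = -17/9 (A = 34*(-1/18) = -17/9 ≈ -1.8889)
s(R, p) = -7
1/(4233 + s((A + 0)/(-13 - 38), -47)) = 1/(4233 - 7) = 1/4226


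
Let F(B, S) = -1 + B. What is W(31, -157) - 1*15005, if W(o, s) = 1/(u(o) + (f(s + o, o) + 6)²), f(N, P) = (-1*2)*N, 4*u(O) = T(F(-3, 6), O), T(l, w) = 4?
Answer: -998807824/66565 ≈ -15005.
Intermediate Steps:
u(O) = 1 (u(O) = (¼)*4 = 1)
f(N, P) = -2*N
W(o, s) = 1/(1 + (6 - 2*o - 2*s)²) (W(o, s) = 1/(1 + (-2*(s + o) + 6)²) = 1/(1 + (-2*(o + s) + 6)²) = 1/(1 + ((-2*o - 2*s) + 6)²) = 1/(1 + (6 - 2*o - 2*s)²))
W(31, -157) - 1*15005 = 1/(1 + 4*(-3 + 31 - 157)²) - 1*15005 = 1/(1 + 4*(-129)²) - 15005 = 1/(1 + 4*16641) - 15005 = 1/(1 + 66564) - 15005 = 1/66565 - 15005 = -998807824/66565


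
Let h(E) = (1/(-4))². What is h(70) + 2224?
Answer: 35585/16 ≈ 2224.1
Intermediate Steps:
h(E) = 1/16 (h(E) = (-¼)² = 1/16)
h(70) + 2224 = 1/16 + 2224 = 35585/16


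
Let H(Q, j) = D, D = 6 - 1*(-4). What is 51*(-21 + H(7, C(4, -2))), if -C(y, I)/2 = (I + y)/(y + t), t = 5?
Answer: -561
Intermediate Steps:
D = 10 (D = 6 + 4 = 10)
C(y, I) = -2*(I + y)/(5 + y) (C(y, I) = -2*(I + y)/(y + 5) = -2*(I + y)/(5 + y))
H(Q, j) = 10
51*(-21 + H(7, C(4, -2))) = 51*(-21 + 10) = 51*(-11) = -561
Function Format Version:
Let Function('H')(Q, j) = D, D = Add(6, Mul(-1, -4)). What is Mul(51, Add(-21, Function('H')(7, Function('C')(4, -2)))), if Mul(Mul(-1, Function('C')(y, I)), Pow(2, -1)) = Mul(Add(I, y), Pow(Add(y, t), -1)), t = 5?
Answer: -561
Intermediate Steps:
D = 10 (D = Add(6, 4) = 10)
Function('C')(y, I) = Mul(-2, Pow(Add(5, y), -1), Add(I, y)) (Function('C')(y, I) = Mul(-2, Mul(Add(I, y), Pow(Add(y, 5), -1))) = Mul(-2, Mul(Add(I, y), Pow(Add(5, y), -1))) = Mul(-2, Mul(Pow(Add(5, y), -1), Add(I, y))) = Mul(-2, Pow(Add(5, y), -1), Add(I, y)))
Function('H')(Q, j) = 10
Mul(51, Add(-21, Function('H')(7, Function('C')(4, -2)))) = Mul(51, Add(-21, 10)) = Mul(51, -11) = -561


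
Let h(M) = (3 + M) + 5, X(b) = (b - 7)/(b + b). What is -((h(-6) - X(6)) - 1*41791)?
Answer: 501467/12 ≈ 41789.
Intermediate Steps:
X(b) = (-7 + b)/(2*b) (X(b) = (-7 + b)/((2*b)) = (-7 + b)*(1/(2*b)) = (-7 + b)/(2*b))
h(M) = 8 + M
-((h(-6) - X(6)) - 1*41791) = -(((8 - 6) - (-7 + 6)/(2*6)) - 1*41791) = -((2 - (-1)/(2*6)) - 41791) = -((2 - 1*(-1/12)) - 41791) = -((2 + 1/12) - 41791) = -(25/12 - 41791) = -1*(-501467/12) = 501467/12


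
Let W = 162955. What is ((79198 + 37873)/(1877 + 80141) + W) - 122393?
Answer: 3326931187/82018 ≈ 40563.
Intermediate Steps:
((79198 + 37873)/(1877 + 80141) + W) - 122393 = ((79198 + 37873)/(1877 + 80141) + 162955) - 122393 = (117071/82018 + 162955) - 122393 = 13365360261/82018 - 122393 = 3326931187/82018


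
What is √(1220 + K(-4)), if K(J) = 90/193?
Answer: 5*√1818446/193 ≈ 34.935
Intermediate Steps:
K(J) = 90/193 (K(J) = 90*(1/193) = 90/193)
√(1220 + K(-4)) = √(1220 + 90/193) = √(235550/193) = 5*√1818446/193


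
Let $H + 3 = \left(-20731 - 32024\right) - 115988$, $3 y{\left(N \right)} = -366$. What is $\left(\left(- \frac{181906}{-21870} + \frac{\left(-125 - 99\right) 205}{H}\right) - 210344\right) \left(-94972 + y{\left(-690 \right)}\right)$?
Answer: $\frac{227825728974708274}{11390355} \approx 2.0002 \cdot 10^{10}$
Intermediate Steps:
$y{\left(N \right)} = -122$ ($y{\left(N \right)} = \frac{1}{3} \left(-366\right) = -122$)
$H = -168746$ ($H = -3 - 168743 = -168746$)
$\left(\left(- \frac{181906}{-21870} + \frac{\left(-125 - 99\right) 205}{H}\right) - 210344\right) \left(-94972 + y{\left(-690 \right)}\right) = \left(\left(- \frac{181906}{-21870} + \frac{\left(-125 - 99\right) 205}{-168746}\right) - 210344\right) \left(-94972 - 122\right) = \left(\left(\left(-181906\right) \left(- \frac{1}{21870}\right) + \left(-224\right) 205 \left(- \frac{1}{168746}\right)\right) - 210344\right) \left(-95094\right) = \left(\left(\frac{90953}{10935} - - \frac{22960}{84373}\right) - 210344\right) \left(-95094\right) = \left(\left(\frac{90953}{10935} + \frac{22960}{84373}\right) - 210344\right) \left(-95094\right) = \left(\frac{7925045069}{922618755} - 210344\right) \left(-95094\right) = \left(- \frac{194059394356651}{922618755}\right) \left(-95094\right) = \frac{227825728974708274}{11390355}$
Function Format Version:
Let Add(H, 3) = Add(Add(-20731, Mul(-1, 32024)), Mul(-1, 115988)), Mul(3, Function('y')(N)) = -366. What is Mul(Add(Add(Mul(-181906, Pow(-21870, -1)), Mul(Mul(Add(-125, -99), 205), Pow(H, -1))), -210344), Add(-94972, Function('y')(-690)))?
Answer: Rational(227825728974708274, 11390355) ≈ 2.0002e+10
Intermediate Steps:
Function('y')(N) = -122 (Function('y')(N) = Mul(Rational(1, 3), -366) = -122)
H = -168746 (H = Add(-3, Add(Add(-20731, Mul(-1, 32024)), Mul(-1, 115988))) = Add(-3, Add(Add(-20731, -32024), -115988)) = Add(-3, Add(-52755, -115988)) = Add(-3, -168743) = -168746)
Mul(Add(Add(Mul(-181906, Pow(-21870, -1)), Mul(Mul(Add(-125, -99), 205), Pow(H, -1))), -210344), Add(-94972, Function('y')(-690))) = Mul(Add(Add(Mul(-181906, Pow(-21870, -1)), Mul(Mul(Add(-125, -99), 205), Pow(-168746, -1))), -210344), Add(-94972, -122)) = Mul(Add(Add(Mul(-181906, Rational(-1, 21870)), Mul(Mul(-224, 205), Rational(-1, 168746))), -210344), -95094) = Mul(Add(Add(Rational(90953, 10935), Mul(-45920, Rational(-1, 168746))), -210344), -95094) = Mul(Add(Add(Rational(90953, 10935), Rational(22960, 84373)), -210344), -95094) = Mul(Add(Rational(7925045069, 922618755), -210344), -95094) = Mul(Rational(-194059394356651, 922618755), -95094) = Rational(227825728974708274, 11390355)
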